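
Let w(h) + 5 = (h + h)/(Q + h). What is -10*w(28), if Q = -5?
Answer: 590/23 ≈ 25.652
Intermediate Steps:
w(h) = -5 + 2*h/(-5 + h) (w(h) = -5 + (h + h)/(-5 + h) = -5 + (2*h)/(-5 + h) = -5 + 2*h/(-5 + h))
-10*w(28) = -10*(25 - 3*28)/(-5 + 28) = -10*(25 - 84)/23 = -10*(-59)/23 = -10*(-59/23) = 590/23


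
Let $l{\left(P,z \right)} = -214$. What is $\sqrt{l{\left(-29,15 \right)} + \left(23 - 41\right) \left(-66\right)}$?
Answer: $\sqrt{974} \approx 31.209$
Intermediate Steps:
$\sqrt{l{\left(-29,15 \right)} + \left(23 - 41\right) \left(-66\right)} = \sqrt{-214 + \left(23 - 41\right) \left(-66\right)} = \sqrt{-214 - -1188} = \sqrt{-214 + 1188} = \sqrt{974}$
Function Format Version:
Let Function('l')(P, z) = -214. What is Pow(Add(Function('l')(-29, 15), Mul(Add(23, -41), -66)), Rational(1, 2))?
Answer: Pow(974, Rational(1, 2)) ≈ 31.209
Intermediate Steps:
Pow(Add(Function('l')(-29, 15), Mul(Add(23, -41), -66)), Rational(1, 2)) = Pow(Add(-214, Mul(Add(23, -41), -66)), Rational(1, 2)) = Pow(Add(-214, Mul(-18, -66)), Rational(1, 2)) = Pow(Add(-214, 1188), Rational(1, 2)) = Pow(974, Rational(1, 2))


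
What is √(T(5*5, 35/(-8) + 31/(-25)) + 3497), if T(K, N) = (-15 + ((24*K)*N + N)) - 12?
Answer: √38154/20 ≈ 9.7665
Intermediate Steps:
T(K, N) = -27 + N + 24*K*N (T(K, N) = (-15 + (24*K*N + N)) - 12 = (-15 + (N + 24*K*N)) - 12 = (-15 + N + 24*K*N) - 12 = -27 + N + 24*K*N)
√(T(5*5, 35/(-8) + 31/(-25)) + 3497) = √((-27 + (35/(-8) + 31/(-25)) + 24*(5*5)*(35/(-8) + 31/(-25))) + 3497) = √((-27 + (35*(-⅛) + 31*(-1/25)) + 24*25*(35*(-⅛) + 31*(-1/25))) + 3497) = √((-27 + (-35/8 - 31/25) + 24*25*(-35/8 - 31/25)) + 3497) = √((-27 - 1123/200 + 24*25*(-1123/200)) + 3497) = √((-27 - 1123/200 - 3369) + 3497) = √(-680323/200 + 3497) = √(19077/200) = √38154/20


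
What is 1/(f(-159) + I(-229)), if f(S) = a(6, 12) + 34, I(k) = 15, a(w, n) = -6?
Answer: 1/43 ≈ 0.023256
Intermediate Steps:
f(S) = 28 (f(S) = -6 + 34 = 28)
1/(f(-159) + I(-229)) = 1/(28 + 15) = 1/43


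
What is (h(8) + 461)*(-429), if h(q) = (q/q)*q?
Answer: -201201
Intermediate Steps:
h(q) = q (h(q) = 1*q = q)
(h(8) + 461)*(-429) = (8 + 461)*(-429) = 469*(-429) = -201201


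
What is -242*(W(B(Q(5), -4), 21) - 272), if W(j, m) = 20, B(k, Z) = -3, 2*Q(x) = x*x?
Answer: 60984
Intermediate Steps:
Q(x) = x²/2 (Q(x) = (x*x)/2 = x²/2)
-242*(W(B(Q(5), -4), 21) - 272) = -242*(20 - 272) = -242*(-252) = 60984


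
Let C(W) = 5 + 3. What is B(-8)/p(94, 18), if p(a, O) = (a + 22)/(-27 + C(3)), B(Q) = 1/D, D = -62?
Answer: 19/7192 ≈ 0.0026418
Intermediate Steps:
C(W) = 8
B(Q) = -1/62 (B(Q) = 1/(-62) = -1/62)
p(a, O) = -22/19 - a/19 (p(a, O) = (a + 22)/(-27 + 8) = (22 + a)/(-19) = (22 + a)*(-1/19) = -22/19 - a/19)
B(-8)/p(94, 18) = -1/(62*(-22/19 - 1/19*94)) = -1/(62*(-22/19 - 94/19)) = -1/(62*(-116/19)) = -1/62*(-19/116) = 19/7192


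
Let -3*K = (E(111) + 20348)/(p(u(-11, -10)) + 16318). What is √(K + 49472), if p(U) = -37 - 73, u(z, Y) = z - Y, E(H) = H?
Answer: √7310332943691/12156 ≈ 222.42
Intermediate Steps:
p(U) = -110
K = -20459/48624 (K = -(111 + 20348)/(3*(-110 + 16318)) = -20459/(3*16208) = -⅓*20459/16208 = -20459/48624 ≈ -0.42076)
√(K + 49472) = √(-20459/48624 + 49472) = √(2405506069/48624) = √7310332943691/12156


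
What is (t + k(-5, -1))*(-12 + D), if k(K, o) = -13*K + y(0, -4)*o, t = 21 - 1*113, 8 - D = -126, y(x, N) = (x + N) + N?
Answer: -2318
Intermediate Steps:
y(x, N) = x + 2*N (y(x, N) = (N + x) + N = x + 2*N)
D = 134 (D = 8 - 1*(-126) = 8 + 126 = 134)
t = -92 (t = 21 - 113 = -92)
k(K, o) = -13*K - 8*o (k(K, o) = -13*K + (0 + 2*(-4))*o = -13*K + (0 - 8)*o = -13*K - 8*o)
(t + k(-5, -1))*(-12 + D) = (-92 + (-13*(-5) - 8*(-1)))*(-12 + 134) = (-92 + (65 + 8))*122 = (-92 + 73)*122 = -19*122 = -2318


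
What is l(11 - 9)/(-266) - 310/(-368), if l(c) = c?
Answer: 20431/24472 ≈ 0.83487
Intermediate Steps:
l(11 - 9)/(-266) - 310/(-368) = (11 - 9)/(-266) - 310/(-368) = 2*(-1/266) - 310*(-1/368) = -1/133 + 155/184 = 20431/24472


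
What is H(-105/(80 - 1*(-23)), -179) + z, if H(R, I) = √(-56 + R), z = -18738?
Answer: -18738 + I*√604919/103 ≈ -18738.0 + 7.5511*I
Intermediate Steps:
H(-105/(80 - 1*(-23)), -179) + z = √(-56 - 105/(80 - 1*(-23))) - 18738 = √(-56 - 105/(80 + 23)) - 18738 = √(-56 - 105/103) - 18738 = √(-5873/103) - 18738 = I*√604919/103 - 18738 = -18738 + I*√604919/103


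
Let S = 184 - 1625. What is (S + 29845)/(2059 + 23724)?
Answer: 28404/25783 ≈ 1.1017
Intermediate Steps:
S = -1441
(S + 29845)/(2059 + 23724) = (-1441 + 29845)/(2059 + 23724) = 28404/25783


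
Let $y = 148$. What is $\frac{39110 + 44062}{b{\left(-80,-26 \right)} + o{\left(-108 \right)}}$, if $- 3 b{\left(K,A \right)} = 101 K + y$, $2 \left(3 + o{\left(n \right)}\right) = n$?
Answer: $\frac{83172}{2587} \approx 32.15$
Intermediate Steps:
$o{\left(n \right)} = -3 + \frac{n}{2}$
$b{\left(K,A \right)} = - \frac{148}{3} - \frac{101 K}{3}$ ($b{\left(K,A \right)} = - \frac{101 K + 148}{3} = - \frac{148 + 101 K}{3} = - \frac{148}{3} - \frac{101 K}{3}$)
$\frac{39110 + 44062}{b{\left(-80,-26 \right)} + o{\left(-108 \right)}} = \frac{39110 + 44062}{\left(- \frac{148}{3} - - \frac{8080}{3}\right) + \left(-3 + \frac{1}{2} \left(-108\right)\right)} = \frac{83172}{\left(- \frac{148}{3} + \frac{8080}{3}\right) - 57} = \frac{83172}{2644 - 57} = \frac{83172}{2587}$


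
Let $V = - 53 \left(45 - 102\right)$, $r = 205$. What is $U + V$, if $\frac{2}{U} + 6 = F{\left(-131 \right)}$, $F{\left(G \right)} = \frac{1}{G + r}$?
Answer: $\frac{1338155}{443} \approx 3020.7$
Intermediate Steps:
$F{\left(G \right)} = \frac{1}{205 + G}$ ($F{\left(G \right)} = \frac{1}{G + 205} = \frac{1}{205 + G}$)
$U = - \frac{148}{443}$ ($U = \frac{2}{-6 + \frac{1}{205 - 131}} = \frac{2}{-6 + \frac{1}{74}} = \frac{2}{- \frac{443}{74}} = 2 \left(- \frac{74}{443}\right) = - \frac{148}{443} \approx -0.33409$)
$V = 3021$ ($V = \left(-53\right) \left(-57\right) = 3021$)
$U + V = - \frac{148}{443} + 3021 = \frac{1338155}{443}$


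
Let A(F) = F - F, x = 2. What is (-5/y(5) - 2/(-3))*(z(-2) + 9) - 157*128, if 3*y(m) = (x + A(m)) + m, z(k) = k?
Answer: -60319/3 ≈ -20106.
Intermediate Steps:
A(F) = 0
y(m) = 2/3 + m/3 (y(m) = ((2 + 0) + m)/3 = (2 + m)/3 = 2/3 + m/3)
(-5/y(5) - 2/(-3))*(z(-2) + 9) - 157*128 = (-5/(2/3 + (1/3)*5) - 2/(-3))*(-2 + 9) - 157*128 = (-5/(2/3 + 5/3) - 2*(-1/3))*7 - 20096 = (-5/7/3 + 2/3)*7 - 20096 = (-5*3/7 + 2/3)*7 - 20096 = (-15/7 + 2/3)*7 - 20096 = -31/21*7 - 20096 = -31/3 - 20096 = -60319/3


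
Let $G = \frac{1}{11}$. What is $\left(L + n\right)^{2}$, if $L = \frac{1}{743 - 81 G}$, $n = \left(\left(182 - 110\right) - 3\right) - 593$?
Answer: $\frac{17979270598809}{65480464} \approx 2.7457 \cdot 10^{5}$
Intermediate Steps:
$G = \frac{1}{11} \approx 0.090909$
$n = -524$ ($n = \left(\left(182 - 110\right) - 3\right) - 593 = \left(72 - 3\right) - 593 = 69 - 593 = -524$)
$L = \frac{11}{8092}$ ($L = \frac{1}{743 - \frac{81}{11}} = \frac{1}{\frac{8092}{11}} = \frac{11}{8092} \approx 0.0013594$)
$\left(L + n\right)^{2} = \left(\frac{11}{8092} - 524\right)^{2} = \left(- \frac{4240197}{8092}\right)^{2} = \frac{17979270598809}{65480464}$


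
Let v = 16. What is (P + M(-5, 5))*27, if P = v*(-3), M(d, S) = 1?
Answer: -1269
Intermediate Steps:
P = -48 (P = 16*(-3) = -48)
(P + M(-5, 5))*27 = (-48 + 1)*27 = -47*27 = -1269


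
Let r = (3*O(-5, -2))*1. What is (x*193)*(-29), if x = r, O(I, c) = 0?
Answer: 0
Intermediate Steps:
r = 0 (r = (3*0)*1 = 0*1 = 0)
x = 0
(x*193)*(-29) = (0*193)*(-29) = 0*(-29) = 0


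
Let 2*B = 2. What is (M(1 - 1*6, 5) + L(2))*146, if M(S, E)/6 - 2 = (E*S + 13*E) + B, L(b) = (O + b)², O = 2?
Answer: 40004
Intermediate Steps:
B = 1 (B = (½)*2 = 1)
L(b) = (2 + b)²
M(S, E) = 18 + 78*E + 6*E*S (M(S, E) = 12 + 6*((E*S + 13*E) + 1) = 12 + 6*((13*E + E*S) + 1) = 12 + 6*(1 + 13*E + E*S) = 12 + (6 + 78*E + 6*E*S) = 18 + 78*E + 6*E*S)
(M(1 - 1*6, 5) + L(2))*146 = ((18 + 78*5 + 6*5*(1 - 1*6)) + (2 + 2)²)*146 = ((18 + 390 + 6*5*(1 - 6)) + 4²)*146 = ((18 + 390 + 6*5*(-5)) + 16)*146 = ((18 + 390 - 150) + 16)*146 = (258 + 16)*146 = 274*146 = 40004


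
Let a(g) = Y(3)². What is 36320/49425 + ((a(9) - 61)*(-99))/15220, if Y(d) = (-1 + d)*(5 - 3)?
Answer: 30919151/30089940 ≈ 1.0276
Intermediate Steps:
Y(d) = -2 + 2*d (Y(d) = (-1 + d)*2 = -2 + 2*d)
a(g) = 16 (a(g) = (-2 + 2*3)² = (-2 + 6)² = 4² = 16)
36320/49425 + ((a(9) - 61)*(-99))/15220 = 36320/49425 + ((16 - 61)*(-99))/15220 = 36320*(1/49425) - 45*(-99)*(1/15220) = 7264/9885 + 4455*(1/15220) = 7264/9885 + 891/3044 = 30919151/30089940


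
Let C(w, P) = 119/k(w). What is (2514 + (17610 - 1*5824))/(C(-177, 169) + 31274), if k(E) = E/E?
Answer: 14300/31393 ≈ 0.45552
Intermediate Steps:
k(E) = 1
C(w, P) = 119 (C(w, P) = 119/1 = 119*1 = 119)
(2514 + (17610 - 1*5824))/(C(-177, 169) + 31274) = (2514 + (17610 - 1*5824))/(119 + 31274) = (2514 + (17610 - 5824))/31393 = (2514 + 11786)*(1/31393) = 14300*(1/31393) = 14300/31393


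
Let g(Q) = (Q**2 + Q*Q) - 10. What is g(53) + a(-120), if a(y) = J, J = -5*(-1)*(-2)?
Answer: 5598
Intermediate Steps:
J = -10 (J = 5*(-2) = -10)
g(Q) = -10 + 2*Q**2 (g(Q) = (Q**2 + Q**2) - 10 = 2*Q**2 - 10 = -10 + 2*Q**2)
a(y) = -10
g(53) + a(-120) = (-10 + 2*53**2) - 10 = (-10 + 2*2809) - 10 = (-10 + 5618) - 10 = 5608 - 10 = 5598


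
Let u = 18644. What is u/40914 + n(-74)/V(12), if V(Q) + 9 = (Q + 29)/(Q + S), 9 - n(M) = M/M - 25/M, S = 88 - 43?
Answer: -335550967/714522096 ≈ -0.46962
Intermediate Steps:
S = 45
n(M) = 8 + 25/M (n(M) = 9 - (M/M - 25/M) = 9 - (1 - 25/M) = 9 + (-1 + 25/M) = 8 + 25/M)
V(Q) = -9 + (29 + Q)/(45 + Q) (V(Q) = -9 + (Q + 29)/(Q + 45) = -9 + (29 + Q)/(45 + Q))
u/40914 + n(-74)/V(12) = 18644/40914 + (8 + 25/(-74))/((8*(-47 - 1*12)/(45 + 12))) = 18644*(1/40914) + (8 + 25*(-1/74))/((8*(-47 - 12)/57)) = 9322/20457 + (8 - 25/74)/((8*(1/57)*(-59))) = 9322/20457 + 567/(74*(-472/57)) = 9322/20457 + (567/74)*(-57/472) = 9322/20457 - 32319/34928 = -335550967/714522096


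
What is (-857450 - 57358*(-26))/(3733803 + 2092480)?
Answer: 633858/5826283 ≈ 0.10879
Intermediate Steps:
(-857450 - 57358*(-26))/(3733803 + 2092480) = (-857450 - 482*(-3094))/5826283 = (-857450 + 1491308)*(1/5826283) = 633858*(1/5826283) = 633858/5826283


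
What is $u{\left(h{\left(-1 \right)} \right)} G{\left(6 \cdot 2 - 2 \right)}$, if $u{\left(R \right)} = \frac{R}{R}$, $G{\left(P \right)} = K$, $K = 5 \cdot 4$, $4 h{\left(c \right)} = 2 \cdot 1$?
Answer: $20$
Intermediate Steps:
$h{\left(c \right)} = \frac{1}{2}$ ($h{\left(c \right)} = \frac{2 \cdot 1}{4} = \frac{1}{4} \cdot 2 = \frac{1}{2}$)
$K = 20$
$G{\left(P \right)} = 20$
$u{\left(R \right)} = 1$
$u{\left(h{\left(-1 \right)} \right)} G{\left(6 \cdot 2 - 2 \right)} = 1 \cdot 20 = 20$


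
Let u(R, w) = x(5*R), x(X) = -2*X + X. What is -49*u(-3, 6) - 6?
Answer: -741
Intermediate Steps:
x(X) = -X
u(R, w) = -5*R
-49*u(-3, 6) - 6 = -(-245)*(-3) - 6 = -49*15 - 6 = -735 - 6 = -741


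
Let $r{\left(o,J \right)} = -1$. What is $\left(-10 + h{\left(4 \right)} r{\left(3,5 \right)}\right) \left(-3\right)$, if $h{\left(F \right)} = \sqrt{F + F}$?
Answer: $30 + 6 \sqrt{2} \approx 38.485$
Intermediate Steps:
$h{\left(F \right)} = \sqrt{2} \sqrt{F}$ ($h{\left(F \right)} = \sqrt{2 F} = \sqrt{2} \sqrt{F}$)
$\left(-10 + h{\left(4 \right)} r{\left(3,5 \right)}\right) \left(-3\right) = \left(-10 + \sqrt{2} \sqrt{4} \left(-1\right)\right) \left(-3\right) = \left(-10 + \sqrt{2} \cdot 2 \left(-1\right)\right) \left(-3\right) = \left(-10 + 2 \sqrt{2} \left(-1\right)\right) \left(-3\right) = \left(-10 - 2 \sqrt{2}\right) \left(-3\right) = 30 + 6 \sqrt{2}$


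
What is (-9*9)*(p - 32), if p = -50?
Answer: 6642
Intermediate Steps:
(-9*9)*(p - 32) = (-9*9)*(-50 - 32) = -81*(-82) = 6642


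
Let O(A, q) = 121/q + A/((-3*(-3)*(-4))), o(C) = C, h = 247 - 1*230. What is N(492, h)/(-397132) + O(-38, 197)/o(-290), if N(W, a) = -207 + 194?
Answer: -292256269/51048340110 ≈ -0.0057251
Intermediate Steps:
h = 17 (h = 247 - 230 = 17)
N(W, a) = -13
O(A, q) = 121/q - A/36 (O(A, q) = 121/q + A/((9*(-4))) = 121/q + A/(-36) = 121/q + A*(-1/36) = 121/q - A/36)
N(492, h)/(-397132) + O(-38, 197)/o(-290) = -13/(-397132) + (121/197 - 1/36*(-38))/(-290) = -13*(-1/397132) + (121*(1/197) + 19/18)*(-1/290) = 13/397132 + (121/197 + 19/18)*(-1/290) = 13/397132 + (5921/3546)*(-1/290) = 13/397132 - 5921/1028340 = -292256269/51048340110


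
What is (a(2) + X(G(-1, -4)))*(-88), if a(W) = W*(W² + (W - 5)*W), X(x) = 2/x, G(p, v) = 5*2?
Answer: 1672/5 ≈ 334.40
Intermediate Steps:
G(p, v) = 10
a(W) = W*(W² + W*(-5 + W)) (a(W) = W*(W² + (-5 + W)*W) = W*(W² + W*(-5 + W)))
(a(2) + X(G(-1, -4)))*(-88) = (2²*(-5 + 2*2) + 2/10)*(-88) = (4*(-5 + 4) + 2*(⅒))*(-88) = (4*(-1) + ⅕)*(-88) = (-4 + ⅕)*(-88) = -19/5*(-88) = 1672/5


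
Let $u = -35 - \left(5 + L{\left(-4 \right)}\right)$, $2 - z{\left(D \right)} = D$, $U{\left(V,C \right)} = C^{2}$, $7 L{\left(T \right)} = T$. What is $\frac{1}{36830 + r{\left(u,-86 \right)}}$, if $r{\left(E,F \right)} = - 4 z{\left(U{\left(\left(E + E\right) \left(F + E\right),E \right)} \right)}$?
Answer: $\frac{49}{2108982} \approx 2.3234 \cdot 10^{-5}$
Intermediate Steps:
$L{\left(T \right)} = \frac{T}{7}$
$z{\left(D \right)} = 2 - D$
$u = - \frac{276}{7}$ ($u = -35 - \left(5 + \frac{1}{7} \left(-4\right)\right) = -35 - \left(5 - \frac{4}{7}\right) = -35 - \frac{31}{7} = - \frac{276}{7} \approx -39.429$)
$r{\left(E,F \right)} = -8 + 4 E^{2}$ ($r{\left(E,F \right)} = - 4 \left(2 - E^{2}\right) = -8 + 4 E^{2}$)
$\frac{1}{36830 + r{\left(u,-86 \right)}} = \frac{1}{36830 - \left(8 - 4 \left(- \frac{276}{7}\right)^{2}\right)} = \frac{1}{36830 + \left(-8 + 4 \cdot \frac{76176}{49}\right)} = \frac{1}{36830 + \left(-8 + \frac{304704}{49}\right)} = \frac{1}{36830 + \frac{304312}{49}} = \frac{1}{\frac{2108982}{49}} = \frac{49}{2108982}$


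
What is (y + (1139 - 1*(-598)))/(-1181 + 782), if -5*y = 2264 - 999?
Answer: -212/57 ≈ -3.7193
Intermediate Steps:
y = -253 (y = -(2264 - 999)/5 = -⅕*1265 = -253)
(y + (1139 - 1*(-598)))/(-1181 + 782) = (-253 + (1139 - 1*(-598)))/(-1181 + 782) = (-253 + (1139 + 598))/(-399) = (-253 + 1737)*(-1/399) = 1484*(-1/399) = -212/57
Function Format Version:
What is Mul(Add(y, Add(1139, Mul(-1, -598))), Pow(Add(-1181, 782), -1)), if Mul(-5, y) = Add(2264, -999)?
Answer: Rational(-212, 57) ≈ -3.7193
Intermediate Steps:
y = -253 (y = Mul(Rational(-1, 5), Add(2264, -999)) = Mul(Rational(-1, 5), 1265) = -253)
Mul(Add(y, Add(1139, Mul(-1, -598))), Pow(Add(-1181, 782), -1)) = Mul(Add(-253, Add(1139, Mul(-1, -598))), Pow(Add(-1181, 782), -1)) = Mul(Add(-253, Add(1139, 598)), Pow(-399, -1)) = Mul(Add(-253, 1737), Rational(-1, 399)) = Mul(1484, Rational(-1, 399)) = Rational(-212, 57)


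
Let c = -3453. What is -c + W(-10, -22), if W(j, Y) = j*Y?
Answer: 3673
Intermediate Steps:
W(j, Y) = Y*j
-c + W(-10, -22) = -1*(-3453) - 22*(-10) = 3453 + 220 = 3673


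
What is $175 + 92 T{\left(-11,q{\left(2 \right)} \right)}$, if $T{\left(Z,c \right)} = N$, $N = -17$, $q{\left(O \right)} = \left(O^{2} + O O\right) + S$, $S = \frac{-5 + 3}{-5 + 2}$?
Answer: $-1389$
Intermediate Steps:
$S = \frac{2}{3}$ ($S = - \frac{2}{-3} = \left(-2\right) \left(- \frac{1}{3}\right) = \frac{2}{3} \approx 0.66667$)
$q{\left(O \right)} = \frac{2}{3} + 2 O^{2}$ ($q{\left(O \right)} = \left(O^{2} + O O\right) + \frac{2}{3} = \left(O^{2} + O^{2}\right) + \frac{2}{3} = 2 O^{2} + \frac{2}{3} = \frac{2}{3} + 2 O^{2}$)
$T{\left(Z,c \right)} = -17$
$175 + 92 T{\left(-11,q{\left(2 \right)} \right)} = 175 + 92 \left(-17\right) = 175 - 1564 = -1389$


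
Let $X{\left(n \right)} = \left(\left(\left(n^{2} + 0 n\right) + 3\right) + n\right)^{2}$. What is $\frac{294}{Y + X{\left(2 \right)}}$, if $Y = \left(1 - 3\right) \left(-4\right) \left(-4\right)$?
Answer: $6$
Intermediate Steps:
$X{\left(n \right)} = \left(3 + n + n^{2}\right)^{2}$ ($X{\left(n \right)} = \left(\left(\left(n^{2} + 0\right) + 3\right) + n\right)^{2} = \left(\left(n^{2} + 3\right) + n\right)^{2} = \left(\left(3 + n^{2}\right) + n\right)^{2} = \left(3 + n + n^{2}\right)^{2}$)
$Y = -32$ ($Y = \left(1 - 3\right) \left(-4\right) \left(-4\right) = \left(-2\right) \left(-4\right) \left(-4\right) = 8 \left(-4\right) = -32$)
$\frac{294}{Y + X{\left(2 \right)}} = \frac{294}{-32 + \left(3 + 2 + 2^{2}\right)^{2}} = \frac{294}{-32 + \left(3 + 2 + 4\right)^{2}} = \frac{294}{-32 + 9^{2}} = \frac{294}{-32 + 81} = \frac{294}{49} = 294 \cdot \frac{1}{49} = 6$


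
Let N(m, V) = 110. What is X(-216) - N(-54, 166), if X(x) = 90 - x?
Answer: 196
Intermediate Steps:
X(-216) - N(-54, 166) = (90 - 1*(-216)) - 1*110 = (90 + 216) - 110 = 306 - 110 = 196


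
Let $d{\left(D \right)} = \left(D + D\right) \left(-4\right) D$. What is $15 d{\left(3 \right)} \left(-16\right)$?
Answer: $17280$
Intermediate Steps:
$d{\left(D \right)} = - 8 D^{2}$ ($d{\left(D \right)} = 2 D \left(-4\right) D = - 8 D D = - 8 D^{2}$)
$15 d{\left(3 \right)} \left(-16\right) = 15 \left(- 8 \cdot 3^{2}\right) \left(-16\right) = 15 \left(\left(-8\right) 9\right) \left(-16\right) = 15 \left(-72\right) \left(-16\right) = \left(-1080\right) \left(-16\right) = 17280$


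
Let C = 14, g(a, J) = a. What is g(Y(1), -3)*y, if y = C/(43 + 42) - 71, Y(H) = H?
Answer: -6021/85 ≈ -70.835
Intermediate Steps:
y = -6021/85 (y = 14/(43 + 42) - 71 = 14/85 - 71 = -6021/85 ≈ -70.835)
g(Y(1), -3)*y = 1*(-6021/85) = -6021/85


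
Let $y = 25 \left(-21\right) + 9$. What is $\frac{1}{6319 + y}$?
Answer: $\frac{1}{5803} \approx 0.00017232$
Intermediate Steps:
$y = -516$ ($y = -525 + 9 = -516$)
$\frac{1}{6319 + y} = \frac{1}{6319 - 516} = \frac{1}{5803}$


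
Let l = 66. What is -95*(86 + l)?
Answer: -14440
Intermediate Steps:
-95*(86 + l) = -95*(86 + 66) = -95*152 = -14440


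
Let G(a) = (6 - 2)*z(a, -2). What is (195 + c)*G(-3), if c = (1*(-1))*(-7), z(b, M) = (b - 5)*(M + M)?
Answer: 25856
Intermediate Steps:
z(b, M) = 2*M*(-5 + b) (z(b, M) = (-5 + b)*(2*M) = 2*M*(-5 + b))
c = 7 (c = -1*(-7) = 7)
G(a) = 80 - 16*a (G(a) = (6 - 2)*(2*(-2)*(-5 + a)) = 4*(20 - 4*a) = 80 - 16*a)
(195 + c)*G(-3) = (195 + 7)*(80 - 16*(-3)) = 202*(80 + 48) = 202*128 = 25856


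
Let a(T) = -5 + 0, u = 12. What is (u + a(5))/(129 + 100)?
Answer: 7/229 ≈ 0.030568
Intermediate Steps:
a(T) = -5
(u + a(5))/(129 + 100) = (12 - 5)/(129 + 100) = 7/229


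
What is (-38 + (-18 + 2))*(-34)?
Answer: 1836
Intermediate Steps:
(-38 + (-18 + 2))*(-34) = (-38 - 16)*(-34) = -54*(-34) = 1836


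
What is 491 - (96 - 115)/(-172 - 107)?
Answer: 136970/279 ≈ 490.93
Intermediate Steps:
491 - (96 - 115)/(-172 - 107) = 491 - (-19)/(-279) = 491 - (-19)*(-1)/279 = 491 - 1*19/279 = 491 - 19/279 = 136970/279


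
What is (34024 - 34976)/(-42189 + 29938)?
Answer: 952/12251 ≈ 0.077708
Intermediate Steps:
(34024 - 34976)/(-42189 + 29938) = -952/(-12251) = -952*(-1/12251) = 952/12251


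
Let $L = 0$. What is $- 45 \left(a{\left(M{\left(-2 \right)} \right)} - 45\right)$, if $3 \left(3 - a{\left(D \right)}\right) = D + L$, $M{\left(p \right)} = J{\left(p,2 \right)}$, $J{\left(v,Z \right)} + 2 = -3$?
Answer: $1815$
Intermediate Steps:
$J{\left(v,Z \right)} = -5$ ($J{\left(v,Z \right)} = -2 - 3 = -5$)
$M{\left(p \right)} = -5$
$a{\left(D \right)} = 3 - \frac{D}{3}$ ($a{\left(D \right)} = 3 - \frac{D + 0}{3} = 3 - \frac{D}{3}$)
$- 45 \left(a{\left(M{\left(-2 \right)} \right)} - 45\right) = - 45 \left(\left(3 - - \frac{5}{3}\right) - 45\right) = - 45 \left(\left(3 + \frac{5}{3}\right) - 45\right) = - 45 \left(\frac{14}{3} - 45\right) = \left(-45\right) \left(- \frac{121}{3}\right) = 1815$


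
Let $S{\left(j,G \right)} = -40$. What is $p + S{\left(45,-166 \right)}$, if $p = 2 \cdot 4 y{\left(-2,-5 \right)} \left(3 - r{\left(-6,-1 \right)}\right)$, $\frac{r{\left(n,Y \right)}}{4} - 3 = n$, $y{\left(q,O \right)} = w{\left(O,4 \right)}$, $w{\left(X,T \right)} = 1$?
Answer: $80$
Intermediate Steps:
$y{\left(q,O \right)} = 1$
$r{\left(n,Y \right)} = 12 + 4 n$
$p = 120$ ($p = 2 \cdot 4 \cdot 1 \left(3 - \left(12 + 4 \left(-6\right)\right)\right) = 8 \cdot 1 \left(3 - \left(12 - 24\right)\right) = 8 \left(3 - -12\right) = 8 \left(3 + 12\right) = 8 \cdot 15 = 120$)
$p + S{\left(45,-166 \right)} = 120 - 40 = 80$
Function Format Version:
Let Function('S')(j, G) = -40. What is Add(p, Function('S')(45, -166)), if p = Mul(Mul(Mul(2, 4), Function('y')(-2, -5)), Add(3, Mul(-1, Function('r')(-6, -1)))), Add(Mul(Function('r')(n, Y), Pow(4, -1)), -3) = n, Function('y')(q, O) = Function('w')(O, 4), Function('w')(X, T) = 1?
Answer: 80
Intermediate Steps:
Function('y')(q, O) = 1
Function('r')(n, Y) = Add(12, Mul(4, n))
p = 120 (p = Mul(Mul(Mul(2, 4), 1), Add(3, Mul(-1, Add(12, Mul(4, -6))))) = Mul(Mul(8, 1), Add(3, Mul(-1, Add(12, -24)))) = Mul(8, Add(3, Mul(-1, -12))) = Mul(8, Add(3, 12)) = Mul(8, 15) = 120)
Add(p, Function('S')(45, -166)) = Add(120, -40) = 80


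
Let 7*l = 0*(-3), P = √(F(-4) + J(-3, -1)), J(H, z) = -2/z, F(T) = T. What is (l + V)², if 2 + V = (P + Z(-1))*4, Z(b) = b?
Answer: 4 - 48*I*√2 ≈ 4.0 - 67.882*I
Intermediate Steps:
P = I*√2 (P = √(-4 - 2/(-1)) = √(-4 - 2*(-1)) = √(-4 + 2) = √(-2) = I*√2 ≈ 1.4142*I)
V = -6 + 4*I*√2 (V = -2 + (I*√2 - 1)*4 = -2 + (-1 + I*√2)*4 = -2 + (-4 + 4*I*√2) = -6 + 4*I*√2 ≈ -6.0 + 5.6569*I)
l = 0 (l = (0*(-3))/7 = (⅐)*0 = 0)
(l + V)² = (0 + (-6 + 4*I*√2))² = (-6 + 4*I*√2)²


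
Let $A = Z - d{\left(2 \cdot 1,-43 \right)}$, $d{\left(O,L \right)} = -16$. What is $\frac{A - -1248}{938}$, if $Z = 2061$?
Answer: $\frac{475}{134} \approx 3.5448$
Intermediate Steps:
$A = 2077$ ($A = 2061 - -16 = 2061 + 16 = 2077$)
$\frac{A - -1248}{938} = \frac{2077 - -1248}{938} = \left(2077 + 1248\right) \frac{1}{938} = 3325 \cdot \frac{1}{938} = \frac{475}{134}$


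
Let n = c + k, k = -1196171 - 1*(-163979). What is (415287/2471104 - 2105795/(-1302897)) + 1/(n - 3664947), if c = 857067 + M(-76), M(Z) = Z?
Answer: 5515137798297205331/3090929353734046656 ≈ 1.7843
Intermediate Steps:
c = 856991 (c = 857067 - 76 = 856991)
k = -1032192 (k = -1196171 + 163979 = -1032192)
n = -175201 (n = 856991 - 1032192 = -175201)
(415287/2471104 - 2105795/(-1302897)) + 1/(n - 3664947) = (415287/2471104 - 2105795/(-1302897)) + 1/(-175201 - 3664947) = (415287*(1/2471104) - 2105795*(-1/1302897)) + 1/(-3840148) = (415287/2471104 + 2105795/1302897) - 1/3840148 = 5744714634119/3219593988288 - 1/3840148 = 5515137798297205331/3090929353734046656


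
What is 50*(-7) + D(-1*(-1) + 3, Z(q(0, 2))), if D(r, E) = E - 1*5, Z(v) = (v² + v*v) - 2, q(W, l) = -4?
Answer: -325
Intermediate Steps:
Z(v) = -2 + 2*v² (Z(v) = (v² + v²) - 2 = 2*v² - 2 = -2 + 2*v²)
D(r, E) = -5 + E (D(r, E) = E - 5 = -5 + E)
50*(-7) + D(-1*(-1) + 3, Z(q(0, 2))) = 50*(-7) + (-5 + (-2 + 2*(-4)²)) = -350 + (-5 + (-2 + 2*16)) = -350 + (-5 + (-2 + 32)) = -350 + (-5 + 30) = -350 + 25 = -325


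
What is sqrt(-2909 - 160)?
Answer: 3*I*sqrt(341) ≈ 55.399*I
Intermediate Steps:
sqrt(-2909 - 160) = sqrt(-3069) = 3*I*sqrt(341)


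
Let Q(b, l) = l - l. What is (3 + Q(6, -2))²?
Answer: 9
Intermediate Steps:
Q(b, l) = 0
(3 + Q(6, -2))² = (3 + 0)² = 3² = 9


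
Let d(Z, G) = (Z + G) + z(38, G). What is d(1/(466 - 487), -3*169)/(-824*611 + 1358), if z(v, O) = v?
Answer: 4925/5272113 ≈ 0.00093416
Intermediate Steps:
d(Z, G) = 38 + G + Z (d(Z, G) = (Z + G) + 38 = (G + Z) + 38 = 38 + G + Z)
d(1/(466 - 487), -3*169)/(-824*611 + 1358) = (38 - 3*169 + 1/(466 - 487))/(-824*611 + 1358) = (38 - 507 + 1/(-21))/(-503464 + 1358) = (38 - 507 - 1/21)/(-502106) = -9850/21*(-1/502106) = 4925/5272113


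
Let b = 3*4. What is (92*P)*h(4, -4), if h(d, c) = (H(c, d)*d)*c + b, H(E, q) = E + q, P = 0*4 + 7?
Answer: 7728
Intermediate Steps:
P = 7 (P = 0 + 7 = 7)
b = 12
h(d, c) = 12 + c*d*(c + d) (h(d, c) = ((c + d)*d)*c + 12 = (d*(c + d))*c + 12 = c*d*(c + d) + 12 = 12 + c*d*(c + d))
(92*P)*h(4, -4) = (92*7)*(12 - 4*4*(-4 + 4)) = 644*(12 - 4*4*0) = 644*(12 + 0) = 644*12 = 7728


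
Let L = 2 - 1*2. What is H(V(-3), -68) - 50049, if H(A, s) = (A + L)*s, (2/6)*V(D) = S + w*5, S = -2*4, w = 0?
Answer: -48417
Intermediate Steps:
S = -8
L = 0 (L = 2 - 2 = 0)
V(D) = -24 (V(D) = 3*(-8 + 0*5) = 3*(-8 + 0) = 3*(-8) = -24)
H(A, s) = A*s (H(A, s) = (A + 0)*s = A*s)
H(V(-3), -68) - 50049 = -24*(-68) - 50049 = 1632 - 50049 = -48417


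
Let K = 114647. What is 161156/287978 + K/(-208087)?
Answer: 259327403/29962239043 ≈ 0.0086551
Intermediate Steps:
161156/287978 + K/(-208087) = 161156/287978 + 114647/(-208087) = 161156*(1/287978) + 114647*(-1/208087) = 80578/143989 - 114647/208087 = 259327403/29962239043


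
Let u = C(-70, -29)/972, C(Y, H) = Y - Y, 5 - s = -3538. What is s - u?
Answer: 3543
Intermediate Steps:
s = 3543 (s = 5 - 1*(-3538) = 5 + 3538 = 3543)
C(Y, H) = 0
u = 0 (u = 0/972 = 0*(1/972) = 0)
s - u = 3543 - 1*0 = 3543 + 0 = 3543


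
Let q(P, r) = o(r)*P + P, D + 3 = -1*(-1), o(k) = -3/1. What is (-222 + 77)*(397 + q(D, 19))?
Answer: -58145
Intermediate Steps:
o(k) = -3 (o(k) = -3*1 = -3)
D = -2 (D = -3 - 1*(-1) = -3 + 1 = -2)
q(P, r) = -2*P (q(P, r) = -3*P + P = -2*P)
(-222 + 77)*(397 + q(D, 19)) = (-222 + 77)*(397 - 2*(-2)) = -145*(397 + 4) = -145*401 = -58145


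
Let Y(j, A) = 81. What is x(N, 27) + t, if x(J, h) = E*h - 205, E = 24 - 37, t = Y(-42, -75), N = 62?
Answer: -475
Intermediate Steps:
t = 81
E = -13
x(J, h) = -205 - 13*h (x(J, h) = -13*h - 205 = -205 - 13*h)
x(N, 27) + t = (-205 - 13*27) + 81 = (-205 - 351) + 81 = -556 + 81 = -475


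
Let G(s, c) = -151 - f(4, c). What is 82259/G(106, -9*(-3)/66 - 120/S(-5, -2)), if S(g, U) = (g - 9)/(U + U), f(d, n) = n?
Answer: -12667886/18037 ≈ -702.33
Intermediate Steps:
S(g, U) = (-9 + g)/(2*U) (S(g, U) = (-9 + g)/((2*U)) = (-9 + g)*(1/(2*U)) = (-9 + g)/(2*U))
G(s, c) = -151 - c
82259/G(106, -9*(-3)/66 - 120/S(-5, -2)) = 82259/(-151 - (-9*(-3)/66 - 120*(-4/(-9 - 5)))) = 82259/(-151 - (27*(1/66) - 120/((½)*(-½)*(-14)))) = 82259/(-151 - (9/22 - 120/7/2)) = 82259/(-151 - (9/22 - 120*2/7)) = 82259/(-151 - (9/22 - 240/7)) = 82259/(-151 - 1*(-5217/154)) = 82259/(-151 + 5217/154) = 82259/(-18037/154) = 82259*(-154/18037) = -12667886/18037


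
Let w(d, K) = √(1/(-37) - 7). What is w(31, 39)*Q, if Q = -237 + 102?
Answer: -270*I*√2405/37 ≈ -357.87*I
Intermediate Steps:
Q = -135
w(d, K) = 2*I*√2405/37 (w(d, K) = √(-1/37 - 7) = √(-260/37) = 2*I*√2405/37)
w(31, 39)*Q = (2*I*√2405/37)*(-135) = -270*I*√2405/37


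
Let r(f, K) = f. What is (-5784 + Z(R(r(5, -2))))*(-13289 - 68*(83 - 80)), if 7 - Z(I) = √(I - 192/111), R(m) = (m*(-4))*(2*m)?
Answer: 77949061 + 26986*I*√69042/37 ≈ 7.7949e+7 + 1.9164e+5*I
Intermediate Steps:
R(m) = -8*m² (R(m) = (-4*m)*(2*m) = -8*m²)
Z(I) = 7 - √(-64/37 + I) (Z(I) = 7 - √(I - 192/111) = 7 - √(I - 192*1/111) = 7 - √(I - 64/37) = 7 - √(-64/37 + I))
(-5784 + Z(R(r(5, -2))))*(-13289 - 68*(83 - 80)) = (-5784 + (7 - √(-2368 + 1369*(-8*5²))/37))*(-13289 - 68*(83 - 80)) = (-5784 + (7 - √(-2368 + 1369*(-8*25))/37))*(-13289 - 68*3) = (-5784 + (7 - √(-2368 + 1369*(-200))/37))*(-13289 - 204) = (-5784 + (7 - √(-2368 - 273800)/37))*(-13493) = (-5784 + (7 - 2*I*√69042/37))*(-13493) = (-5777 - 2*I*√69042/37)*(-13493) = 77949061 + 26986*I*√69042/37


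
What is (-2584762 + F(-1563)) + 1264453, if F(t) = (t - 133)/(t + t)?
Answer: -2063642119/1563 ≈ -1.3203e+6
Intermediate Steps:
F(t) = (-133 + t)/(2*t) (F(t) = (-133 + t)/((2*t)) = (-133 + t)*(1/(2*t)) = (-133 + t)/(2*t))
(-2584762 + F(-1563)) + 1264453 = (-2584762 + (½)*(-133 - 1563)/(-1563)) + 1264453 = (-2584762 + (½)*(-1/1563)*(-1696)) + 1264453 = (-2584762 + 848/1563) + 1264453 = -4039982158/1563 + 1264453 = -2063642119/1563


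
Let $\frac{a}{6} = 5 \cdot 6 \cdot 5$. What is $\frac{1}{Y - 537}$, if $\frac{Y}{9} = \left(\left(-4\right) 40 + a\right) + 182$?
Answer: $\frac{1}{7761} \approx 0.00012885$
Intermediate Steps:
$a = 900$ ($a = 6 \cdot 5 \cdot 6 \cdot 5 = 6 \cdot 30 \cdot 5 = 6 \cdot 150 = 900$)
$Y = 8298$ ($Y = 9 \left(\left(\left(-4\right) 40 + 900\right) + 182\right) = 9 \left(\left(-160 + 900\right) + 182\right) = 9 \left(740 + 182\right) = 9 \cdot 922 = 8298$)
$\frac{1}{Y - 537} = \frac{1}{8298 - 537} = \frac{1}{7761}$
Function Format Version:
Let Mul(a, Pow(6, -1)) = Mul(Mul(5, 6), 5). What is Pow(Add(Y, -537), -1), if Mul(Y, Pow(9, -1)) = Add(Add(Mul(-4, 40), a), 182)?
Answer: Rational(1, 7761) ≈ 0.00012885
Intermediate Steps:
a = 900 (a = Mul(6, Mul(Mul(5, 6), 5)) = Mul(6, Mul(30, 5)) = Mul(6, 150) = 900)
Y = 8298 (Y = Mul(9, Add(Add(Mul(-4, 40), 900), 182)) = Mul(9, Add(Add(-160, 900), 182)) = Mul(9, Add(740, 182)) = Mul(9, 922) = 8298)
Pow(Add(Y, -537), -1) = Pow(Add(8298, -537), -1) = Pow(7761, -1) = Rational(1, 7761)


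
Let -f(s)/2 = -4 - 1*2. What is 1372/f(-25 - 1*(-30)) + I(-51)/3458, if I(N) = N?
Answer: 1185941/10374 ≈ 114.32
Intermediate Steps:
f(s) = 12 (f(s) = -2*(-4 - 1*2) = -2*(-4 - 2) = -2*(-6) = 12)
1372/f(-25 - 1*(-30)) + I(-51)/3458 = 1372/12 - 51/3458 = 1372*(1/12) - 51*1/3458 = 343/3 - 51/3458 = 1185941/10374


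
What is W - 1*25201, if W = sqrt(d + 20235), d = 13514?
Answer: -25201 + sqrt(33749) ≈ -25017.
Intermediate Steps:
W = sqrt(33749) (W = sqrt(13514 + 20235) = sqrt(33749) ≈ 183.71)
W - 1*25201 = sqrt(33749) - 1*25201 = sqrt(33749) - 25201 = -25201 + sqrt(33749)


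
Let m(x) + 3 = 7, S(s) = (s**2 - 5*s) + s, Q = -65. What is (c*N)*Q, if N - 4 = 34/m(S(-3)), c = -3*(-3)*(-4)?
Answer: 29250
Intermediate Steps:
c = -36 (c = 9*(-4) = -36)
S(s) = s**2 - 4*s
m(x) = 4 (m(x) = -3 + 7 = 4)
N = 25/2 (N = 4 + 34/4 = 4 + 34*(1/4) = 4 + 17/2 = 25/2 ≈ 12.500)
(c*N)*Q = -36*25/2*(-65) = -450*(-65) = 29250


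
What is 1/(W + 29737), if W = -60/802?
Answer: 401/11924507 ≈ 3.3628e-5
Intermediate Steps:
W = -30/401 (W = -60*1/802 = -30/401 ≈ -0.074813)
1/(W + 29737) = 1/(-30/401 + 29737) = 1/(11924507/401) = 401/11924507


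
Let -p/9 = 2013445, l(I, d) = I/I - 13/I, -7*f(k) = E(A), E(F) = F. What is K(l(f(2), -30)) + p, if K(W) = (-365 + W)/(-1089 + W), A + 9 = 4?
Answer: -100227276744/5531 ≈ -1.8121e+7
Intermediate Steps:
A = -5 (A = -9 + 4 = -5)
f(k) = 5/7 (f(k) = -⅐*(-5) = 5/7)
l(I, d) = 1 - 13/I
p = -18121005 (p = -9*2013445 = -18121005)
K(W) = (-365 + W)/(-1089 + W)
K(l(f(2), -30)) + p = (-365 + (-13 + 5/7)/(5/7))/(-1089 + (-13 + 5/7)/(5/7)) - 18121005 = (-365 + (7/5)*(-86/7))/(-1089 + (7/5)*(-86/7)) - 18121005 = (-365 - 86/5)/(-1089 - 86/5) - 18121005 = -1911/5/(-5531/5) - 18121005 = -5/5531*(-1911/5) - 18121005 = 1911/5531 - 18121005 = -100227276744/5531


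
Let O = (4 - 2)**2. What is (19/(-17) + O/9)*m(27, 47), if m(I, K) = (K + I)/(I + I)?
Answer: -3811/4131 ≈ -0.92254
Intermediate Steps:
O = 4 (O = 2**2 = 4)
m(I, K) = (I + K)/(2*I) (m(I, K) = (I + K)/((2*I)) = (I + K)*(1/(2*I)) = (I + K)/(2*I))
(19/(-17) + O/9)*m(27, 47) = (19/(-17) + 4/9)*((1/2)*(27 + 47)/27) = (19*(-1/17) + 4*(1/9))*((1/2)*(1/27)*74) = (-19/17 + 4/9)*(37/27) = -103/153*37/27 = -3811/4131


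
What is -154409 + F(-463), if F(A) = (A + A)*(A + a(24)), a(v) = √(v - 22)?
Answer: 274329 - 926*√2 ≈ 2.7302e+5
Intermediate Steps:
a(v) = √(-22 + v)
F(A) = 2*A*(A + √2) (F(A) = (A + A)*(A + √(-22 + 24)) = (2*A)*(A + √2) = 2*A*(A + √2))
-154409 + F(-463) = -154409 + 2*(-463)*(-463 + √2) = -154409 + (428738 - 926*√2) = 274329 - 926*√2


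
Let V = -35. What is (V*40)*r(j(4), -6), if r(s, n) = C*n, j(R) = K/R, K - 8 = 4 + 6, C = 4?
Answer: 33600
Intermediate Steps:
K = 18 (K = 8 + (4 + 6) = 8 + 10 = 18)
j(R) = 18/R
r(s, n) = 4*n
(V*40)*r(j(4), -6) = (-35*40)*(4*(-6)) = -1400*(-24) = 33600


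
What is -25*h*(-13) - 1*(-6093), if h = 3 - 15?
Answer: 2193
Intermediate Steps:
h = -12
-25*h*(-13) - 1*(-6093) = -25*(-12)*(-13) - 1*(-6093) = 300*(-13) + 6093 = -3900 + 6093 = 2193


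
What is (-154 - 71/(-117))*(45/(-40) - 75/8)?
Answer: 125629/78 ≈ 1610.6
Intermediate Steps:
(-154 - 71/(-117))*(45/(-40) - 75/8) = (-154 - 71*(-1/117))*(45*(-1/40) - 75*⅛) = (-154 + 71/117)*(-9/8 - 75/8) = -17947/117*(-21/2) = 125629/78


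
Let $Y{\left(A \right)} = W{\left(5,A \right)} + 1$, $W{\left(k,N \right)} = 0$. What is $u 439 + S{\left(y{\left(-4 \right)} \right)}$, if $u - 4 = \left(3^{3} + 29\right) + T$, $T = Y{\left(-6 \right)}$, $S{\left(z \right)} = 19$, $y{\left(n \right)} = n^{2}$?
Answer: $26798$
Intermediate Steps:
$Y{\left(A \right)} = 1$ ($Y{\left(A \right)} = 0 + 1 = 1$)
$T = 1$
$u = 61$ ($u = 4 + \left(\left(3^{3} + 29\right) + 1\right) = 4 + \left(\left(27 + 29\right) + 1\right) = 4 + \left(56 + 1\right) = 4 + 57 = 61$)
$u 439 + S{\left(y{\left(-4 \right)} \right)} = 61 \cdot 439 + 19 = 26779 + 19 = 26798$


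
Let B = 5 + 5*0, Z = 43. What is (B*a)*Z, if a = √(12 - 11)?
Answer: 215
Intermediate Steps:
a = 1 (a = √1 = 1)
B = 5 (B = 5 + 0 = 5)
(B*a)*Z = (5*1)*43 = 5*43 = 215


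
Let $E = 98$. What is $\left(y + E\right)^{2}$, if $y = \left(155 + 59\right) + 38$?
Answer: $122500$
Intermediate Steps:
$y = 252$ ($y = 214 + 38 = 252$)
$\left(y + E\right)^{2} = \left(252 + 98\right)^{2} = 350^{2} = 122500$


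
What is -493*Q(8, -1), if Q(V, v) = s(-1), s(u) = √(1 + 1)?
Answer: -493*√2 ≈ -697.21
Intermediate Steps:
s(u) = √2
Q(V, v) = √2
-493*Q(8, -1) = -493*√2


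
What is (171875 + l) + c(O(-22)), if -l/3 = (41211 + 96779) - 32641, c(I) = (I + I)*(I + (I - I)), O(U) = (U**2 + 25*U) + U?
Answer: -128684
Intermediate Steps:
O(U) = U**2 + 26*U
c(I) = 2*I**2 (c(I) = (2*I)*(I + 0) = (2*I)*I = 2*I**2)
l = -316047 (l = -3*((41211 + 96779) - 32641) = -3*(137990 - 32641) = -3*105349 = -316047)
(171875 + l) + c(O(-22)) = (171875 - 316047) + 2*(-22*(26 - 22))**2 = -144172 + 2*(-22*4)**2 = -144172 + 2*(-88)**2 = -144172 + 2*7744 = -144172 + 15488 = -128684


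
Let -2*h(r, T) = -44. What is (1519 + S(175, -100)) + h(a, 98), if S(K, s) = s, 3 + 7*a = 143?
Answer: 1441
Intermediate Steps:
a = 20 (a = -3/7 + (1/7)*143 = -3/7 + 143/7 = 20)
h(r, T) = 22 (h(r, T) = -1/2*(-44) = 22)
(1519 + S(175, -100)) + h(a, 98) = (1519 - 100) + 22 = 1419 + 22 = 1441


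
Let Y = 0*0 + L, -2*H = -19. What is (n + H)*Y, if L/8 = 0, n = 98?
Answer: 0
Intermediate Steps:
H = 19/2 (H = -½*(-19) = 19/2 ≈ 9.5000)
L = 0 (L = 8*0 = 0)
Y = 0 (Y = 0*0 + 0 = 0 + 0 = 0)
(n + H)*Y = (98 + 19/2)*0 = (215/2)*0 = 0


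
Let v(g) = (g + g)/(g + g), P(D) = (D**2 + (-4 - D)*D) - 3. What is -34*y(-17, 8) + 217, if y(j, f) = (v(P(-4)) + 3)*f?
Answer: -871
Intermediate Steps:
P(D) = -3 + D**2 + D*(-4 - D) (P(D) = (D**2 + D*(-4 - D)) - 3 = -3 + D**2 + D*(-4 - D))
v(g) = 1 (v(g) = (2*g)/((2*g)) = (2*g)*(1/(2*g)) = 1)
y(j, f) = 4*f (y(j, f) = (1 + 3)*f = 4*f)
-34*y(-17, 8) + 217 = -136*8 + 217 = -34*32 + 217 = -1088 + 217 = -871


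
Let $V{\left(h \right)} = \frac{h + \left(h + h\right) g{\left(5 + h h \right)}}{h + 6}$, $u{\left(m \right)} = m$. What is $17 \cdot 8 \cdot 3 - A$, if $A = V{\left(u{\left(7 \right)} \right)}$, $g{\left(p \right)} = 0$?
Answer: $\frac{5297}{13} \approx 407.46$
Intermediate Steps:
$V{\left(h \right)} = \frac{h}{6 + h}$ ($V{\left(h \right)} = \frac{h + \left(h + h\right) 0}{h + 6} = \frac{h + 2 h 0}{6 + h} = \frac{h + 0}{6 + h} = \frac{h}{6 + h}$)
$A = \frac{7}{13}$ ($A = \frac{7}{6 + 7} = \frac{7}{13} \approx 0.53846$)
$17 \cdot 8 \cdot 3 - A = 17 \cdot 8 \cdot 3 - \frac{7}{13} = 136 \cdot 3 - \frac{7}{13} = 408 - \frac{7}{13} = \frac{5297}{13}$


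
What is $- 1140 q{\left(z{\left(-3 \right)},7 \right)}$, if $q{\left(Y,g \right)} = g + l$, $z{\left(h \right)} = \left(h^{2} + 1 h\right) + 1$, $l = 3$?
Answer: $-11400$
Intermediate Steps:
$z{\left(h \right)} = 1 + h + h^{2}$ ($z{\left(h \right)} = \left(h^{2} + h\right) + 1 = \left(h + h^{2}\right) + 1 = 1 + h + h^{2}$)
$q{\left(Y,g \right)} = 3 + g$ ($q{\left(Y,g \right)} = g + 3 = 3 + g$)
$- 1140 q{\left(z{\left(-3 \right)},7 \right)} = - 1140 \left(3 + 7\right) = \left(-1140\right) 10 = -11400$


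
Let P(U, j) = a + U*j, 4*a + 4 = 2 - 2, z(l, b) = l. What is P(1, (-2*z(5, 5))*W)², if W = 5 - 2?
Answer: 961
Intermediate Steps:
W = 3
a = -1 (a = -1 + (2 - 2)/4 = -1 + (¼)*0 = -1 + 0 = -1)
P(U, j) = -1 + U*j
P(1, (-2*z(5, 5))*W)² = (-1 + 1*(-2*5*3))² = (-1 + 1*(-10*3))² = (-1 + 1*(-30))² = (-1 - 30)² = (-31)² = 961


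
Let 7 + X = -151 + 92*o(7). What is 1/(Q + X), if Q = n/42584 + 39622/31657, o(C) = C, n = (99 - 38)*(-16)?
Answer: 168510211/82103008298 ≈ 0.0020524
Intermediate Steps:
n = -976 (n = 61*(-16) = -976)
Q = 207045752/168510211 (Q = -976/42584 + 39622/31657 = -976*1/42584 + 39622*(1/31657) = -122/5323 + 39622/31657 = 207045752/168510211 ≈ 1.2287)
X = 486 (X = -7 + (-151 + 92*7) = -7 + (-151 + 644) = -7 + 493 = 486)
1/(Q + X) = 1/(207045752/168510211 + 486) = 1/(82103008298/168510211) = 168510211/82103008298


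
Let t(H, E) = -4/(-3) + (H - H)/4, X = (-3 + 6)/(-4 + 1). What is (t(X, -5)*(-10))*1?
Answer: -40/3 ≈ -13.333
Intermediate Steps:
X = -1 (X = 3/(-3) = 3*(-⅓) = -1)
t(H, E) = 4/3 (t(H, E) = -4*(-⅓) + 0*(¼) = 4/3 + 0 = 4/3)
(t(X, -5)*(-10))*1 = ((4/3)*(-10))*1 = -40/3*1 = -40/3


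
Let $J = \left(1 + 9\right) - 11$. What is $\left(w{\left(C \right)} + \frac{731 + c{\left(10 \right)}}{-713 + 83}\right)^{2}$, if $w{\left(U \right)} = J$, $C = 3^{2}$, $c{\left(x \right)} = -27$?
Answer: $\frac{444889}{99225} \approx 4.4836$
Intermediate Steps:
$C = 9$
$J = -1$ ($J = 10 - 11 = -1$)
$w{\left(U \right)} = -1$
$\left(w{\left(C \right)} + \frac{731 + c{\left(10 \right)}}{-713 + 83}\right)^{2} = \left(-1 + \frac{731 - 27}{-713 + 83}\right)^{2} = \left(-1 + \frac{704}{-630}\right)^{2} = \left(-1 + 704 \left(- \frac{1}{630}\right)\right)^{2} = \left(-1 - \frac{352}{315}\right)^{2} = \left(- \frac{667}{315}\right)^{2} = \frac{444889}{99225}$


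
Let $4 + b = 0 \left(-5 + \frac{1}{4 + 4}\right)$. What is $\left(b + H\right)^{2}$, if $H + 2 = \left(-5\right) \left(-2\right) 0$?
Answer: $36$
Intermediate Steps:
$b = -4$ ($b = -4 + 0 \left(-5 + \frac{1}{4 + 4}\right) = -4 + 0 \left(-5 + \frac{1}{8}\right) = -4 + 0 \left(- \frac{39}{8}\right) = -4 + 0 = -4$)
$H = -2$ ($H = -2 + \left(-5\right) \left(-2\right) 0 = -2 + 10 \cdot 0 = -2 + 0 = -2$)
$\left(b + H\right)^{2} = \left(-4 - 2\right)^{2} = \left(-6\right)^{2} = 36$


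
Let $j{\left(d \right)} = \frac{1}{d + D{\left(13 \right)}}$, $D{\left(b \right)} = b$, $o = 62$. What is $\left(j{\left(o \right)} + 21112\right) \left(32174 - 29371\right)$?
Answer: $\frac{4438273003}{75} \approx 5.9177 \cdot 10^{7}$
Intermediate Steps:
$j{\left(d \right)} = \frac{1}{13 + d}$ ($j{\left(d \right)} = \frac{1}{d + 13} = \frac{1}{13 + d}$)
$\left(j{\left(o \right)} + 21112\right) \left(32174 - 29371\right) = \left(\frac{1}{13 + 62} + 21112\right) \left(32174 - 29371\right) = \left(\frac{1}{75} + 21112\right) 2803 = \frac{1583401}{75} \cdot 2803 = \frac{4438273003}{75}$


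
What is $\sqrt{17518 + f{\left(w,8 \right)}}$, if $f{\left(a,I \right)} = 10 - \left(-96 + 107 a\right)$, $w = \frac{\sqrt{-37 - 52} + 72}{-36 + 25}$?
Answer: $\frac{\sqrt{2217248 + 1177 i \sqrt{89}}}{11} \approx 135.37 + 0.33895 i$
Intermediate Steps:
$w = - \frac{72}{11} - \frac{i \sqrt{89}}{11}$ ($w = \frac{\sqrt{-89} + 72}{-11} = \left(i \sqrt{89} + 72\right) \left(- \frac{1}{11}\right) = \left(72 + i \sqrt{89}\right) \left(- \frac{1}{11}\right) = - \frac{72}{11} - \frac{i \sqrt{89}}{11} \approx -6.5455 - 0.85763 i$)
$f{\left(a,I \right)} = 106 - 107 a$ ($f{\left(a,I \right)} = 10 - \left(-96 + 107 a\right) = 106 - 107 a$)
$\sqrt{17518 + f{\left(w,8 \right)}} = \sqrt{17518 + \left(106 - 107 \left(- \frac{72}{11} - \frac{i \sqrt{89}}{11}\right)\right)} = \sqrt{17518 + \left(106 + \left(\frac{7704}{11} + \frac{107 i \sqrt{89}}{11}\right)\right)} = \sqrt{17518 + \left(\frac{8870}{11} + \frac{107 i \sqrt{89}}{11}\right)} = \sqrt{\frac{201568}{11} + \frac{107 i \sqrt{89}}{11}}$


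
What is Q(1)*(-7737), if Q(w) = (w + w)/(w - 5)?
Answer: 7737/2 ≈ 3868.5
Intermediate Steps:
Q(w) = 2*w/(-5 + w) (Q(w) = (2*w)/(-5 + w) = 2*w/(-5 + w))
Q(1)*(-7737) = (2*1/(-5 + 1))*(-7737) = (2*1/(-4))*(-7737) = (2*1*(-¼))*(-7737) = -½*(-7737) = 7737/2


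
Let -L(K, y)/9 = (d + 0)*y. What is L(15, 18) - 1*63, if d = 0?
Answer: -63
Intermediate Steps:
L(K, y) = 0 (L(K, y) = -9*(0 + 0)*y = -0*y = -9*0 = 0)
L(15, 18) - 1*63 = 0 - 1*63 = 0 - 63 = -63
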